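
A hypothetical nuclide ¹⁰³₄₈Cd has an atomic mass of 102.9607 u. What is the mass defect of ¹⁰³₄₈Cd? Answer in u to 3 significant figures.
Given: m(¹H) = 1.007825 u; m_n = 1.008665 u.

0.891 u

With 48 protons and 55 neutrons (A = 103):
Mass of separated nucleons = 48(1.007825) + 55(1.008665) = 48.375600 + 55.476575 = 103.852175 u
The mass defect is 103.852175 − 102.9607 = 0.891475 u.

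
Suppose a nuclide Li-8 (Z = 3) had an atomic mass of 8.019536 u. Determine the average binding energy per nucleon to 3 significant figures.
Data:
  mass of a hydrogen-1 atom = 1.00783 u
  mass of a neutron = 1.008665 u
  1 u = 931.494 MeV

5.51 MeV/nucleon

Z = 3, so N = A − Z = 8 − 3 = 5.
Σm = 3·m(¹H) + 5·m_n = 3.02349 + 5.043325 = 8.066815 u
The mass defect is 8.066815 − 8.019536 = 0.047279 u.
E_B = 0.047279 × 931.494 = 44.0401 MeV
Per nucleon: 44.0401 / 8 = 5.505 MeV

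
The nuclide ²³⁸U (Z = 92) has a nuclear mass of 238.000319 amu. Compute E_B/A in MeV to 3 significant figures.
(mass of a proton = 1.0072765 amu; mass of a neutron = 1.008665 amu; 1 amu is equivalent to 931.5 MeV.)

7.57 MeV/nucleon

Σm = 92·m_p + 146·m_n = 92.6694380 + 147.265090 = 239.9345280 amu
Δm = 239.9345280 − 238.000319 = 1.9342090 amu
E_B = 1.9342090 × 931.5 = 1801.72 MeV
BE/A = 1801.72 MeV / 238 = 7.570 MeV/nucleon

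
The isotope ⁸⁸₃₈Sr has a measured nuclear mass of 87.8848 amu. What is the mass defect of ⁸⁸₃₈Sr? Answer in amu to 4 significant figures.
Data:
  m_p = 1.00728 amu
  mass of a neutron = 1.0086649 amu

0.8251 amu

Σm = 38·m_p + 50·m_n = 38.27664 + 50.4332450 = 88.7098850 amu
Mass defect Δm = 88.7098850 − 87.8848 = 0.8250850 amu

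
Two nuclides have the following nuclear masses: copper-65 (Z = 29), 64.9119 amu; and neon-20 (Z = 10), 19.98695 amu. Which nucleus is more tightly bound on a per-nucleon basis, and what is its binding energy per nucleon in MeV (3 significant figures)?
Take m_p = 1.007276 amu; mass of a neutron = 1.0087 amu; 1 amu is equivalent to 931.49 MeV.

copper-65: Σm = 29(1.007276) + 36(1.0087) = 65.524204 amu; Δm = 0.612304 amu; E_B = 570.355 MeV; E_B/A = 8.7747 MeV
neon-20: Σm = 10(1.007276) + 10(1.0087) = 20.159760 amu; Δm = 0.172810 amu; E_B = 160.97 MeV; E_B/A = 8.049 MeV
copper-65 has the higher binding energy per nucleon, so it is the more tightly bound nucleus.

copper-65; 8.77 MeV/nucleon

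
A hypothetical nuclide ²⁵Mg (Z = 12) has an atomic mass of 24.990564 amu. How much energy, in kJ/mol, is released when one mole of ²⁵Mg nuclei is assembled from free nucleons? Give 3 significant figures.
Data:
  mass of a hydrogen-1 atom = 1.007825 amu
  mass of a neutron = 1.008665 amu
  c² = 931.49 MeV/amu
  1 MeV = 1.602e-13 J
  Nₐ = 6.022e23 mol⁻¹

Z = 12, so N = A − Z = 25 − 12 = 13.
Σm = 12·m(¹H) + 13·m_n = 12.093900 + 13.112645 = 25.206545 amu
Mass defect Δm = 25.206545 − 24.990564 = 0.215981 amu
Binding energy = Δm·c² = 0.215981 × 931.49 MeV/amu = 201.184 MeV
Per nucleus in joules: 201.184 MeV × 1.602e-13 J/MeV = 3.2230e-11 J
Per mole: 3.2230e-11 J × 6.022e23 mol⁻¹ = 1.9409e+13 J/mol

1.94e+10 kJ/mol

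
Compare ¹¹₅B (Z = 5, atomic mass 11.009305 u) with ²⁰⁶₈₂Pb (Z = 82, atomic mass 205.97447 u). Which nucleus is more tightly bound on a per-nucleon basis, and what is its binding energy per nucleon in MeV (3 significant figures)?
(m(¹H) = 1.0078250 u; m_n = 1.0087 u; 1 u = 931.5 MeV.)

¹¹₅B: Σm = 5(1.0078250) + 6(1.0087) = 11.0913250 u; Δm = 0.0820200 u; E_B = 76.402 MeV; E_B/A = 6.946 MeV
²⁰⁶₈₂Pb: Σm = 82(1.0078250) + 124(1.0087) = 207.7204500 u; Δm = 1.7459800 u; E_B = 1626.4 MeV; E_B/A = 7.895 MeV
²⁰⁶₈₂Pb has the higher binding energy per nucleon, so it is the more tightly bound nucleus.

²⁰⁶₈₂Pb; 7.90 MeV/nucleon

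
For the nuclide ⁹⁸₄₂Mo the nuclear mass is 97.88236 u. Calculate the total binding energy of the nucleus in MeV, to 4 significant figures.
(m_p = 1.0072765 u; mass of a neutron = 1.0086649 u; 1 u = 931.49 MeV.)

Mass of separated nucleons = 42(1.0072765) + 56(1.0086649) = 42.3056130 + 56.4852344 = 98.7908474 u
Δm = 98.7908474 − 97.88236 = 0.9084874 u
Binding energy = Δm·c² = 0.9084874 × 931.49 MeV/u = 846.247 MeV

846.2 MeV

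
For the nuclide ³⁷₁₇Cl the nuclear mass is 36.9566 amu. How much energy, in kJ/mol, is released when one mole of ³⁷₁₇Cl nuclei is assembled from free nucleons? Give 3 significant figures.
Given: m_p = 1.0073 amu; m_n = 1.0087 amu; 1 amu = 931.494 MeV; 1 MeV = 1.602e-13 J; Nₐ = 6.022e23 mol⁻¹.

3.07e+10 kJ/mol

Total constituent mass: 17 × 1.0073 + 20 × 1.0087 = 37.2981 amu
Δm = 37.2981 − 36.9566 = 0.3415 amu
Converting to energy: 0.3415 amu × 931.494 MeV/amu = 318.105 MeV
Per nucleus in joules: 318.105 MeV × 1.602e-13 J/MeV = 5.0960e-11 J
Per mole: 5.0960e-11 J × 6.022e23 mol⁻¹ = 3.0688e+13 J/mol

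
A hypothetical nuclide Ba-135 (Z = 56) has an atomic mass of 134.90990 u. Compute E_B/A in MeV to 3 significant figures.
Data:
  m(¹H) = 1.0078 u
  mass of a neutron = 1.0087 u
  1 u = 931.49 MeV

The nucleus contains 56 protons and 135 − 56 = 79 neutrons.
Σm = 56·m(¹H) + 79·m_n = 56.4368 + 79.6873 = 136.1241 u
The mass defect is 136.1241 − 134.90990 = 1.21420 u.
Binding energy = Δm·c² = 1.21420 × 931.49 MeV/u = 1131.02 MeV
BE/A = 1131.02 MeV / 135 = 8.378 MeV/nucleon

8.38 MeV/nucleon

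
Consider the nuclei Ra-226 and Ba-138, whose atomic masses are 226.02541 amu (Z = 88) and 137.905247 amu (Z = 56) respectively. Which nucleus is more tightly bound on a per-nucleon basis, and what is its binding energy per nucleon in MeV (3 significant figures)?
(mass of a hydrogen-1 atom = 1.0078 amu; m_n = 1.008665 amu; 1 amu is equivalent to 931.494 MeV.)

Ra-226: Σm = 88(1.0078) + 138(1.008665) = 227.882170 amu; Δm = 1.856760 amu; E_B = 1729.6 MeV; E_B/A = 7.653 MeV
Ba-138: Σm = 56(1.0078) + 82(1.008665) = 139.147330 amu; Δm = 1.242083 amu; E_B = 1157.0 MeV; E_B/A = 8.384 MeV
Ba-138 has the higher binding energy per nucleon, so it is the more tightly bound nucleus.

Ba-138; 8.38 MeV/nucleon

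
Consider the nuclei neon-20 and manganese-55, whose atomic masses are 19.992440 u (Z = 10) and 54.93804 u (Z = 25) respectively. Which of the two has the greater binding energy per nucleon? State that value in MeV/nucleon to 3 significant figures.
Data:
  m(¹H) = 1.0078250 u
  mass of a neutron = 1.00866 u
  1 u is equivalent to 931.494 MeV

manganese-55; 8.76 MeV/nucleon

neon-20: Σm = 10(1.0078250) + 10(1.00866) = 20.1648500 u; Δm = 0.1724100 u; E_B = 160.60 MeV; E_B/A = 8.030 MeV
manganese-55: Σm = 25(1.0078250) + 30(1.00866) = 55.4554250 u; Δm = 0.5173850 u; E_B = 481.94 MeV; E_B/A = 8.763 MeV
manganese-55 has the higher binding energy per nucleon, so it is the more tightly bound nucleus.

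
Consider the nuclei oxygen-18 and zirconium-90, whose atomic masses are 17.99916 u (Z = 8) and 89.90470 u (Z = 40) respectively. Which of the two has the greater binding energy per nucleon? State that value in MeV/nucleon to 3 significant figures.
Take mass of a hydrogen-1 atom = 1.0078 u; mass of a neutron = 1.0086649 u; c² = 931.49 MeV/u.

oxygen-18: Σm = 8(1.0078) + 10(1.0086649) = 18.1490490 u; Δm = 0.1498890 u; E_B = 139.62 MeV; E_B/A = 7.757 MeV
zirconium-90: Σm = 40(1.0078) + 50(1.0086649) = 90.7452450 u; Δm = 0.8405450 u; E_B = 782.96 MeV; E_B/A = 8.700 MeV
zirconium-90 has the higher binding energy per nucleon, so it is the more tightly bound nucleus.

zirconium-90; 8.70 MeV/nucleon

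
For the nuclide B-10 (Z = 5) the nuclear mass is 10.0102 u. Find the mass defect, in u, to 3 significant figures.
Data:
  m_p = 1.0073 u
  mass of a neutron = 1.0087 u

Mass of separated nucleons = 5(1.0073) + 5(1.0087) = 5.0365 + 5.0435 = 10.0800 u
Δm = 10.0800 − 10.0102 = 0.0698 u

0.0698 u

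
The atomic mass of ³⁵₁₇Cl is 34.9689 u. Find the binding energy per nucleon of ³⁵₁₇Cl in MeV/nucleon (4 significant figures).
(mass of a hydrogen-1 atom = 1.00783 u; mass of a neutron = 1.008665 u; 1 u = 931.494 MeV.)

8.521 MeV/nucleon

With 17 protons and 18 neutrons (A = 35):
Σm = 17·m(¹H) + 18·m_n = 17.13311 + 18.155970 = 35.289080 u
Mass defect Δm = 35.289080 − 34.9689 = 0.320180 u
Converting to energy: 0.320180 u × 931.494 MeV/u = 298.246 MeV
Per nucleon: 298.246 / 35 = 8.521 MeV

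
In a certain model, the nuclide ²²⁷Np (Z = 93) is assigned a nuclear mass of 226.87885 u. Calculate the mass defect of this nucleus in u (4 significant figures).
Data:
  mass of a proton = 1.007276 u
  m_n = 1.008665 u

1.959 u

Mass of separated nucleons = 93(1.007276) + 134(1.008665) = 93.676668 + 135.161110 = 228.837778 u
Mass defect Δm = 228.837778 − 226.87885 = 1.958928 u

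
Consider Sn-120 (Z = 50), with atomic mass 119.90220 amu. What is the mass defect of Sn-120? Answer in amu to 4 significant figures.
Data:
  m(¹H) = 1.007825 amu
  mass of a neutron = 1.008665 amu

1.096 amu

Σm = 50·m(¹H) + 70·m_n = 50.391250 + 70.606550 = 120.997800 amu
Δm = 120.997800 − 119.90220 = 1.095600 amu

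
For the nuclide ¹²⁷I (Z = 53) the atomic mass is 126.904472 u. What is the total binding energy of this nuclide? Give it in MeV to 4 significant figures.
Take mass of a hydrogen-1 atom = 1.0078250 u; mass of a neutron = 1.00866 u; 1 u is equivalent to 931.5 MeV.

1072 MeV

The nucleus contains 53 protons and 127 − 53 = 74 neutrons.
Σm = 53·m(¹H) + 74·m_n = 53.4147250 + 74.64084 = 128.0555650 u
Δm = 128.0555650 − 126.904472 = 1.1510930 u
Converting to energy: 1.1510930 u × 931.5 MeV/u = 1072.24 MeV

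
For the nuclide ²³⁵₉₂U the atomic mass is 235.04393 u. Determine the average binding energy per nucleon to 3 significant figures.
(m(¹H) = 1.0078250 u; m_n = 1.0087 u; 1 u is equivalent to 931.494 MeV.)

With 92 protons and 143 neutrons (A = 235):
Σm = 92·m(¹H) + 143·m_n = 92.7199000 + 144.2441 = 236.9640000 u
The mass defect is 236.9640000 − 235.04393 = 1.9200700 u.
E_B = 1.9200700 × 931.494 = 1788.53 MeV
Per nucleon: 1788.53 / 235 = 7.611 MeV

7.61 MeV/nucleon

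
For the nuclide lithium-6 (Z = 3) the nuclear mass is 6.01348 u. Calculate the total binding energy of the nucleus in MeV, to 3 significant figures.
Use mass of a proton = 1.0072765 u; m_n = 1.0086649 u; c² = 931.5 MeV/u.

32.0 MeV

With 3 protons and 3 neutrons (A = 6):
Mass of separated nucleons = 3(1.0072765) + 3(1.0086649) = 3.0218295 + 3.0259947 = 6.0478242 u
The mass defect is 6.0478242 − 6.01348 = 0.0343442 u.
E_B = 0.0343442 × 931.5 = 31.9916 MeV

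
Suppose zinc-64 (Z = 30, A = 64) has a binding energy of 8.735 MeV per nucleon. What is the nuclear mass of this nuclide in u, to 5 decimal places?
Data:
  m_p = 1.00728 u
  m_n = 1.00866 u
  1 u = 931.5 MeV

63.91269 u

Total binding energy = 64 × 8.735 = 559.040 MeV
Mass defect = 559.040 MeV / (931.5 MeV/u) = 0.6001503 u
Constituent mass = 30(1.00728) + 34(1.00866) = 64.51284 u
Nuclear mass = 64.51284 − 0.6001503 = 63.9126897 u ≈ 63.91269 u (to 5 decimal places)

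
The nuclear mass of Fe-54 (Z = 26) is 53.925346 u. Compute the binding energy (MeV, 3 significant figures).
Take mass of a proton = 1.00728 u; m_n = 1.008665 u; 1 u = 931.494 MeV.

With 26 protons and 28 neutrons (A = 54):
Σm = 26·m_p + 28·m_n = 26.18928 + 28.242620 = 54.431900 u
The mass defect is 54.431900 − 53.925346 = 0.506554 u.
Binding energy = Δm·c² = 0.506554 × 931.494 MeV/u = 471.852 MeV

472 MeV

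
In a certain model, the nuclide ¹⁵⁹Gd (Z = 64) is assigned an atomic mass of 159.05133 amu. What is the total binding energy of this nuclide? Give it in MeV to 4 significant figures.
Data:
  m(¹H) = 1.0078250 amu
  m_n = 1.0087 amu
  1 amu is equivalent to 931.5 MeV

1189 MeV

Z = 64, so N = A − Z = 159 − 64 = 95.
Total constituent mass: 64 × 1.0078250 + 95 × 1.0087 = 160.3273000 amu
The mass defect is 160.3273000 − 159.05133 = 1.2759700 amu.
Binding energy = Δm·c² = 1.2759700 × 931.5 MeV/amu = 1188.57 MeV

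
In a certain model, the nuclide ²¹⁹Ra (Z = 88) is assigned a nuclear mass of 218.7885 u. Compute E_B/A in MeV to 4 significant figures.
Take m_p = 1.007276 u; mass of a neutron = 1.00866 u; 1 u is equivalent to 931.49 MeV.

8.448 MeV/nucleon

Z = 88, so N = A − Z = 219 − 88 = 131.
Total constituent mass: 88 × 1.007276 + 131 × 1.00866 = 220.774748 u
Δm = 220.774748 − 218.7885 = 1.986248 u
Binding energy = Δm·c² = 1.986248 × 931.49 MeV/u = 1850.17 MeV
Per nucleon: 1850.17 / 219 = 8.448 MeV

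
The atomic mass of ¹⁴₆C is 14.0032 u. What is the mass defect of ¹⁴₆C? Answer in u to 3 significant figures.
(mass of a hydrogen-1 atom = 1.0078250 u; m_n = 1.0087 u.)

0.113 u

Σm = 6·m(¹H) + 8·m_n = 6.0469500 + 8.0696 = 14.1165500 u
The mass defect is 14.1165500 − 14.0032 = 0.1133500 u.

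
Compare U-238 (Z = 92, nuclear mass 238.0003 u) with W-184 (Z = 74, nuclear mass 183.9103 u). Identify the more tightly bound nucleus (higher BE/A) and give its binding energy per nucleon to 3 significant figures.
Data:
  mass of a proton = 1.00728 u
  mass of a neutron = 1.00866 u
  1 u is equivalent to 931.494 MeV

W-184; 8.00 MeV/nucleon

U-238: Σm = 92(1.00728) + 146(1.00866) = 239.93412 u; Δm = 1.93382 u; E_B = 1801.34 MeV; E_B/A = 7.569 MeV
W-184: Σm = 74(1.00728) + 110(1.00866) = 185.49132 u; Δm = 1.58102 u; E_B = 1472.7 MeV; E_B/A = 8.004 MeV
W-184 has the higher binding energy per nucleon, so it is the more tightly bound nucleus.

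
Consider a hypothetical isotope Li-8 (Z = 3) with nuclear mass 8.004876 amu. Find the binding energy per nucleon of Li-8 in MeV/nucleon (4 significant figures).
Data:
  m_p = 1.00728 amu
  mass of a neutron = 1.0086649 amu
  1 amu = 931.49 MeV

7.020 MeV/nucleon

Total constituent mass: 3 × 1.00728 + 5 × 1.0086649 = 8.0651645 amu
Mass defect Δm = 8.0651645 − 8.004876 = 0.0602885 amu
E_B = 0.0602885 × 931.49 = 56.1581 MeV
Per nucleon: 56.1581 / 8 = 7.020 MeV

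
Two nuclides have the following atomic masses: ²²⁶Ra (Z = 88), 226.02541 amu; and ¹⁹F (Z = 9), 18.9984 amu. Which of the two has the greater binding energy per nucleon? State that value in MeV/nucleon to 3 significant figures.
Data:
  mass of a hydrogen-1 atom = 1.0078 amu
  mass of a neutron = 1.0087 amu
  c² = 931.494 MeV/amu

²²⁶Ra: Σm = 88(1.0078) + 138(1.0087) = 227.8870 amu; Δm = 1.86159 amu; E_B = 1734.1 MeV; E_B/A = 7.673 MeV
¹⁹F: Σm = 9(1.0078) + 10(1.0087) = 19.1572 amu; Δm = 0.1588 amu; E_B = 147.92 MeV; E_B/A = 7.785 MeV
¹⁹F has the higher binding energy per nucleon, so it is the more tightly bound nucleus.

¹⁹F; 7.79 MeV/nucleon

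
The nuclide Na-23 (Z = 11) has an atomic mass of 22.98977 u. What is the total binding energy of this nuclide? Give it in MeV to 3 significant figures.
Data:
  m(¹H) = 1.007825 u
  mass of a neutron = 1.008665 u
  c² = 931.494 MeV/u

Mass of separated nucleons = 11(1.007825) + 12(1.008665) = 11.086075 + 12.103980 = 23.190055 u
Mass defect Δm = 23.190055 − 22.98977 = 0.200285 u
Converting to energy: 0.200285 u × 931.494 MeV/u = 186.564 MeV

187 MeV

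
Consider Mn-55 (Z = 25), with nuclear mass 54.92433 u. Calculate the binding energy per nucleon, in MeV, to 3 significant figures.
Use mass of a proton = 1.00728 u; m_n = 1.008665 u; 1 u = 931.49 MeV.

The nucleus contains 25 protons and 55 − 25 = 30 neutrons.
Total constituent mass: 25 × 1.00728 + 30 × 1.008665 = 55.441950 u
The mass defect is 55.441950 − 54.92433 = 0.517620 u.
Converting to energy: 0.517620 u × 931.49 MeV/u = 482.158 MeV
Dividing by A = 55 gives 8.767 MeV per nucleon.

8.77 MeV/nucleon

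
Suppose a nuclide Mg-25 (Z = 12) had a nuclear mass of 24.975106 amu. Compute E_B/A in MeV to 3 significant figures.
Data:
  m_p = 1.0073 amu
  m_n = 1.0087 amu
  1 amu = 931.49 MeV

8.41 MeV/nucleon

With 12 protons and 13 neutrons (A = 25):
Mass of separated nucleons = 12(1.0073) + 13(1.0087) = 12.0876 + 13.1131 = 25.2007 amu
The mass defect is 25.2007 − 24.975106 = 0.225594 amu.
E_B = 0.225594 × 931.49 = 210.139 MeV
Dividing by A = 25 gives 8.406 MeV per nucleon.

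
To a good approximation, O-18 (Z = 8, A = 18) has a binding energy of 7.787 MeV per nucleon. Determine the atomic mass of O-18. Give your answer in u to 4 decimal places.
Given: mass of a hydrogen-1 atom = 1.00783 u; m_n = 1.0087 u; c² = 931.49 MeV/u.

17.9992 u

Total binding energy = 18 × 7.787 = 140.166 MeV
Mass defect = 140.166 MeV / (931.49 MeV/u) = 0.150475 u
Constituent mass = 8(1.00783) + 10(1.0087) = 18.14964 u
Atomic mass = 18.14964 − 0.150475 = 17.999165 u ≈ 17.9992 u (to 4 decimal places)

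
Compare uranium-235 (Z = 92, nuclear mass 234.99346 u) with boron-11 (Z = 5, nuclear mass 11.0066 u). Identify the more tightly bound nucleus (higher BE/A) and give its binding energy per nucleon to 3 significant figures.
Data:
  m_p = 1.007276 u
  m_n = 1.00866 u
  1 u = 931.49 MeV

uranium-235: Σm = 92(1.007276) + 143(1.00866) = 236.907772 u; Δm = 1.914312 u; E_B = 1783.2 MeV; E_B/A = 7.588 MeV
boron-11: Σm = 5(1.007276) + 6(1.00866) = 11.088340 u; Δm = 0.081740 u; E_B = 76.140 MeV; E_B/A = 6.922 MeV
uranium-235 has the higher binding energy per nucleon, so it is the more tightly bound nucleus.

uranium-235; 7.59 MeV/nucleon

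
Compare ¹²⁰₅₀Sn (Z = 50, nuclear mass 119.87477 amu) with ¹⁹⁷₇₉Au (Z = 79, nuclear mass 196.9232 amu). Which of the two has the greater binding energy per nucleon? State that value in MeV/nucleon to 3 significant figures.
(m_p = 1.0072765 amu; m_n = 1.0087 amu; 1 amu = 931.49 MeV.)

¹²⁰₅₀Sn: Σm = 50(1.0072765) + 70(1.0087) = 120.9728250 amu; Δm = 1.0980550 amu; E_B = 1022.83 MeV; E_B/A = 8.524 MeV
¹⁹⁷₇₉Au: Σm = 79(1.0072765) + 118(1.0087) = 198.6014435 amu; Δm = 1.6782435 amu; E_B = 1563.27 MeV; E_B/A = 7.935 MeV
¹²⁰₅₀Sn has the higher binding energy per nucleon, so it is the more tightly bound nucleus.

¹²⁰₅₀Sn; 8.52 MeV/nucleon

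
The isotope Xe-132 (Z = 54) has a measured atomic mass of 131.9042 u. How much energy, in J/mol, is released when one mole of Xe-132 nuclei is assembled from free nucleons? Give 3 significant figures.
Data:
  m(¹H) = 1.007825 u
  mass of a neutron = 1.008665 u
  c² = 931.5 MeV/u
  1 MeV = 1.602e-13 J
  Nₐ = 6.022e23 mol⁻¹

1.07e+14 J/mol

Total constituent mass: 54 × 1.007825 + 78 × 1.008665 = 133.098420 u
Δm = 133.098420 − 131.9042 = 1.194220 u
Binding energy = Δm·c² = 1.194220 × 931.5 MeV/u = 1112.42 MeV
Per nucleus in joules: 1112.42 MeV × 1.602e-13 J/MeV = 1.7821e-10 J
Per mole: 1.7821e-10 J × 6.022e23 mol⁻¹ = 1.0732e+14 J/mol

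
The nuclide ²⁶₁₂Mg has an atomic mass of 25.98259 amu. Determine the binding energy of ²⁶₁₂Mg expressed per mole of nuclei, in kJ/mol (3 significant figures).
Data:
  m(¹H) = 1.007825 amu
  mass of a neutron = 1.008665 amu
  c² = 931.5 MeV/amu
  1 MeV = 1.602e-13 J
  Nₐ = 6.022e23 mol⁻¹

Z = 12, so N = A − Z = 26 − 12 = 14.
Total constituent mass: 12 × 1.007825 + 14 × 1.008665 = 26.215210 amu
The mass defect is 26.215210 − 25.98259 = 0.232620 amu.
Converting to energy: 0.232620 amu × 931.5 MeV/amu = 216.686 MeV
Per nucleus in joules: 216.686 MeV × 1.602e-13 J/MeV = 3.4713e-11 J
Per mole: 3.4713e-11 J × 6.022e23 mol⁻¹ = 2.0904e+13 J/mol

2.09e+10 kJ/mol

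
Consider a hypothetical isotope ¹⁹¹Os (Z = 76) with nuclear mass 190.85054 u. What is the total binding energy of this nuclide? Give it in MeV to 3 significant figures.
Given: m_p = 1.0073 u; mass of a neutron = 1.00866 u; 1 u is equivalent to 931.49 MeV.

1580 MeV

With 76 protons and 115 neutrons (A = 191):
Total constituent mass: 76 × 1.0073 + 115 × 1.00866 = 192.55070 u
Mass defect Δm = 192.55070 − 190.85054 = 1.70016 u
Converting to energy: 1.70016 u × 931.49 MeV/u = 1583.68 MeV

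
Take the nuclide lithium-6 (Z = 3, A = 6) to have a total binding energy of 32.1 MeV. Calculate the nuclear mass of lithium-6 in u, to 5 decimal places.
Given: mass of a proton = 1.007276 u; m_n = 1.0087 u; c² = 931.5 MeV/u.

Mass defect = 32.1 MeV / (931.5 MeV/u) = 0.0344605 u
Constituent mass = 3(1.007276) + 3(1.0087) = 6.047928 u
Nuclear mass = 6.047928 − 0.0344605 = 6.0134675 u ≈ 6.01347 u (to 5 decimal places)

6.01347 u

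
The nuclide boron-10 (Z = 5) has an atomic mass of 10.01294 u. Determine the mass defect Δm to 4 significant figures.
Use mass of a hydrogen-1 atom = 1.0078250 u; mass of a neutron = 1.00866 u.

Z = 5, so N = A − Z = 10 − 5 = 5.
Mass of separated nucleons = 5(1.0078250) + 5(1.00866) = 5.0391250 + 5.04330 = 10.0824250 u
Δm = 10.0824250 − 10.01294 = 0.0694850 u

0.06949 u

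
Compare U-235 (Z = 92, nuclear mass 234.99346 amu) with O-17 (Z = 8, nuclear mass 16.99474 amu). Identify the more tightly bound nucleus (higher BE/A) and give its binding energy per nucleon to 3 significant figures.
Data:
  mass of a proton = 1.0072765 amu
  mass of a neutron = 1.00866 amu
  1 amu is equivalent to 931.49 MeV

O-17; 7.75 MeV/nucleon

U-235: Σm = 92(1.0072765) + 143(1.00866) = 236.9078180 amu; Δm = 1.9143580 amu; E_B = 1783.2 MeV; E_B/A = 7.588 MeV
O-17: Σm = 8(1.0072765) + 9(1.00866) = 17.1361520 amu; Δm = 0.1414120 amu; E_B = 131.72 MeV; E_B/A = 7.748 MeV
O-17 has the higher binding energy per nucleon, so it is the more tightly bound nucleus.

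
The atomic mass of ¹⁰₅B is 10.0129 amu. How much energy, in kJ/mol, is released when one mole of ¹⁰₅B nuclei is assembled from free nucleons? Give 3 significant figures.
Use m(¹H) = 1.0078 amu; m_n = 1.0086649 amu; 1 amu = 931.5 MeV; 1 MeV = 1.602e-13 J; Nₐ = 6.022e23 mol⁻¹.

6.24e+09 kJ/mol

Σm = 5·m(¹H) + 5·m_n = 5.0390 + 5.0433245 = 10.0823245 amu
Δm = 10.0823245 − 10.0129 = 0.0694245 amu
E_B = 0.0694245 × 931.5 = 64.6689 MeV
Per nucleus in joules: 64.6689 MeV × 1.602e-13 J/MeV = 1.0360e-11 J
Per mole: 1.0360e-11 J × 6.022e23 mol⁻¹ = 6.2388e+12 J/mol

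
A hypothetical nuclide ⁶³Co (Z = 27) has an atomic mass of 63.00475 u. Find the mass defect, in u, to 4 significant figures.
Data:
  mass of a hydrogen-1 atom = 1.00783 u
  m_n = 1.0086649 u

0.5186 u

Σm = 27·m(¹H) + 36·m_n = 27.21141 + 36.3119364 = 63.5233464 u
Δm = 63.5233464 − 63.00475 = 0.5185964 u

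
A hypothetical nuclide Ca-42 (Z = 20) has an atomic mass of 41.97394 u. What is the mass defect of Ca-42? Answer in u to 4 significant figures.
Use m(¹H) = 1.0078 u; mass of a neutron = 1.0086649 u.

Z = 20, so N = A − Z = 42 − 20 = 22.
Mass of separated nucleons = 20(1.0078) + 22(1.0086649) = 20.1560 + 22.1906278 = 42.3466278 u
Δm = 42.3466278 − 41.97394 = 0.3726878 u

0.3727 u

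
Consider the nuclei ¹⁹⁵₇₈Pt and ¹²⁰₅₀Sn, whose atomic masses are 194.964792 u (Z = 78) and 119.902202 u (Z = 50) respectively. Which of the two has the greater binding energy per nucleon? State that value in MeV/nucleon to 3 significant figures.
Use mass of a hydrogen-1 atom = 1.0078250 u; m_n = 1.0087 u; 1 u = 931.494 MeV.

¹⁹⁵₇₈Pt: Σm = 78(1.0078250) + 117(1.0087) = 196.6282500 u; Δm = 1.6634580 u; E_B = 1549.5 MeV; E_B/A = 7.946 MeV
¹²⁰₅₀Sn: Σm = 50(1.0078250) + 70(1.0087) = 121.0002500 u; Δm = 1.0980480 u; E_B = 1022.83 MeV; E_B/A = 8.524 MeV
¹²⁰₅₀Sn has the higher binding energy per nucleon, so it is the more tightly bound nucleus.

¹²⁰₅₀Sn; 8.52 MeV/nucleon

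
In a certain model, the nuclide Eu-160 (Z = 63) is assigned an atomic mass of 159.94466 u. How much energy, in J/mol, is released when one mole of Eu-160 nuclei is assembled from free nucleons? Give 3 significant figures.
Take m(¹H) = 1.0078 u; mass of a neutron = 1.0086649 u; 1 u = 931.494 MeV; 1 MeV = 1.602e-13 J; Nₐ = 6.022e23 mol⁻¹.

Z = 63, so N = A − Z = 160 − 63 = 97.
Total constituent mass: 63 × 1.0078 + 97 × 1.0086649 = 161.3318953 u
Δm = 161.3318953 − 159.94466 = 1.3872353 u
Converting to energy: 1.3872353 u × 931.494 MeV/u = 1292.20 MeV
Per nucleus in joules: 1292.20 MeV × 1.602e-13 J/MeV = 2.0701e-10 J
Per mole: 2.0701e-10 J × 6.022e23 mol⁻¹ = 1.2466e+14 J/mol

1.25e+14 J/mol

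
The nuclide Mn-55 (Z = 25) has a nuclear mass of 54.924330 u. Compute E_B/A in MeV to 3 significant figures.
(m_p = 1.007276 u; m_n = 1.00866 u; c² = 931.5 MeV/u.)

8.76 MeV/nucleon

Total constituent mass: 25 × 1.007276 + 30 × 1.00866 = 55.441700 u
The mass defect is 55.441700 − 54.924330 = 0.517370 u.
E_B = 0.517370 × 931.5 = 481.930 MeV
Per nucleon: 481.930 / 55 = 8.762 MeV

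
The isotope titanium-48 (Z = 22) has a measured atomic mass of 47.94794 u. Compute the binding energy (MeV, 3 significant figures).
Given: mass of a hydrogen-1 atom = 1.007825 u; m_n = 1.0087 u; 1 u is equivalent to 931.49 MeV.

Mass of separated nucleons = 22(1.007825) + 26(1.0087) = 22.172150 + 26.2262 = 48.398350 u
Δm = 48.398350 − 47.94794 = 0.450410 u
Binding energy = Δm·c² = 0.450410 × 931.49 MeV/u = 419.552 MeV

420 MeV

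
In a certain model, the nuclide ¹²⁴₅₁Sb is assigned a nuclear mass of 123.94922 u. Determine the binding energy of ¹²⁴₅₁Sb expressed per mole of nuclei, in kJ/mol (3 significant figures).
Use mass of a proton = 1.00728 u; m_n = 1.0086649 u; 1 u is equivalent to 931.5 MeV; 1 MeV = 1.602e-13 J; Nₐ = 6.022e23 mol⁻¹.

Z = 51, so N = A − Z = 124 − 51 = 73.
Total constituent mass: 51 × 1.00728 + 73 × 1.0086649 = 125.0038177 u
Mass defect Δm = 125.0038177 − 123.94922 = 1.0545977 u
E_B = 1.0545977 × 931.5 = 982.358 MeV
Per nucleus in joules: 982.358 MeV × 1.602e-13 J/MeV = 1.5737e-10 J
Per mole: 1.5737e-10 J × 6.022e23 mol⁻¹ = 9.4768e+13 J/mol

9.48e+10 kJ/mol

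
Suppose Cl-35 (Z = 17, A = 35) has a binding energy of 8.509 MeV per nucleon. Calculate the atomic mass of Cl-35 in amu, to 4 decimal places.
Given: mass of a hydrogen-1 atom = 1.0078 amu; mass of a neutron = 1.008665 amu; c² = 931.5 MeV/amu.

Total binding energy = 35 × 8.509 = 297.815 MeV
Mass defect = 297.815 MeV / (931.5 MeV/amu) = 0.319716 amu
Constituent mass = 17(1.0078) + 18(1.008665) = 35.288570 amu
Atomic mass = 35.288570 − 0.319716 = 34.968854 amu ≈ 34.9689 amu (to 4 decimal places)

34.9689 amu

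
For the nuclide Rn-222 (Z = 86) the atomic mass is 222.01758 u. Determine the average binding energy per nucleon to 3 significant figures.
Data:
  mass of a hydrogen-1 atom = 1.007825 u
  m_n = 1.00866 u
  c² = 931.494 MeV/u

7.69 MeV/nucleon

Z = 86, so N = A − Z = 222 − 86 = 136.
Mass of separated nucleons = 86(1.007825) + 136(1.00866) = 86.672950 + 137.17776 = 223.850710 u
Mass defect Δm = 223.850710 − 222.01758 = 1.833130 u
Binding energy = Δm·c² = 1.833130 × 931.494 MeV/u = 1707.55 MeV
BE/A = 1707.55 MeV / 222 = 7.692 MeV/nucleon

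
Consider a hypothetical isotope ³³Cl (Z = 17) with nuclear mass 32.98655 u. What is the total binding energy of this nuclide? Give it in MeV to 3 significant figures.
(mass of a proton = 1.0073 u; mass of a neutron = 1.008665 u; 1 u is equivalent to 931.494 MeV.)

With 17 protons and 16 neutrons (A = 33):
Total constituent mass: 17 × 1.0073 + 16 × 1.008665 = 33.262740 u
Mass defect Δm = 33.262740 − 32.98655 = 0.276190 u
Binding energy = Δm·c² = 0.276190 × 931.494 MeV/u = 257.269 MeV

257 MeV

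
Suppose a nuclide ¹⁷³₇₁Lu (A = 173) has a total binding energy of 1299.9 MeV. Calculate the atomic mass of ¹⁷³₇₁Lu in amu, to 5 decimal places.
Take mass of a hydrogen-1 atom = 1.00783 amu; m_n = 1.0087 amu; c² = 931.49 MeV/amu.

Mass defect = 1299.9 MeV / (931.49 MeV/amu) = 1.3955061 amu
Constituent mass = 71(1.00783) + 102(1.0087) = 174.44333 amu
Atomic mass = 174.44333 − 1.3955061 = 173.0478239 amu ≈ 173.04782 amu (to 5 decimal places)

173.04782 amu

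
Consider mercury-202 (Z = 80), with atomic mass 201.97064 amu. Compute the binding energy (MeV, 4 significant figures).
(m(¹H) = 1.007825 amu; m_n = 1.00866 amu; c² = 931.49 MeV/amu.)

Mass of separated nucleons = 80(1.007825) + 122(1.00866) = 80.626000 + 123.05652 = 203.682520 amu
The mass defect is 203.682520 − 201.97064 = 1.711880 amu.
E_B = 1.711880 × 931.49 = 1594.60 MeV

1595 MeV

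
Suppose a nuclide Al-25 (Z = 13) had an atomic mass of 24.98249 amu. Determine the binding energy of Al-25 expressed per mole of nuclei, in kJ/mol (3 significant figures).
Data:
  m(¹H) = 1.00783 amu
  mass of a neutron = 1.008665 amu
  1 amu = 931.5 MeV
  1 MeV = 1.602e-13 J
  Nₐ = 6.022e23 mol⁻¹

2.01e+10 kJ/mol

Z = 13, so N = A − Z = 25 − 13 = 12.
Mass of separated nucleons = 13(1.00783) + 12(1.008665) = 13.10179 + 12.103980 = 25.205770 amu
The mass defect is 25.205770 − 24.98249 = 0.223280 amu.
Converting to energy: 0.223280 amu × 931.5 MeV/amu = 207.985 MeV
Per nucleus in joules: 207.985 MeV × 1.602e-13 J/MeV = 3.3319e-11 J
Per mole: 3.3319e-11 J × 6.022e23 mol⁻¹ = 2.0065e+13 J/mol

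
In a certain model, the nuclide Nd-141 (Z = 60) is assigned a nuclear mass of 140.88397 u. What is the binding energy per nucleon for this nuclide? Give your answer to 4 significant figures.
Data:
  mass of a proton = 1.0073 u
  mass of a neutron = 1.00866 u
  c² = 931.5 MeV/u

The nucleus contains 60 protons and 141 − 60 = 81 neutrons.
Total constituent mass: 60 × 1.0073 + 81 × 1.00866 = 142.13946 u
Δm = 142.13946 − 140.88397 = 1.25549 u
Converting to energy: 1.25549 u × 931.5 MeV/u = 1169.49 MeV
Per nucleon: 1169.49 / 141 = 8.294 MeV

8.294 MeV/nucleon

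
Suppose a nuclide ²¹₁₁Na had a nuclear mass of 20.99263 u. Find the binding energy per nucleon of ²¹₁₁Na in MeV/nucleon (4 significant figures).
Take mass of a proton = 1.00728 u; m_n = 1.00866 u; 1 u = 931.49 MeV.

With 11 protons and 10 neutrons (A = 21):
Σm = 11·m_p + 10·m_n = 11.08008 + 10.08660 = 21.16668 u
Δm = 21.16668 − 20.99263 = 0.17405 u
Binding energy = Δm·c² = 0.17405 × 931.49 MeV/u = 162.126 MeV
Per nucleon: 162.126 / 21 = 7.720 MeV

7.720 MeV/nucleon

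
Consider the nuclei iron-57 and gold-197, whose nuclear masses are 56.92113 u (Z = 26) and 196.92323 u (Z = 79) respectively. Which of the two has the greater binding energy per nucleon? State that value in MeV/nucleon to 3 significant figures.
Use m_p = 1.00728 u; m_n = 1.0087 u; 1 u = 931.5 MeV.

iron-57; 8.79 MeV/nucleon

iron-57: Σm = 26(1.00728) + 31(1.0087) = 57.45898 u; Δm = 0.53785 u; E_B = 501.01 MeV; E_B/A = 8.790 MeV
gold-197: Σm = 79(1.00728) + 118(1.0087) = 198.60172 u; Δm = 1.67849 u; E_B = 1563.5 MeV; E_B/A = 7.937 MeV
iron-57 has the higher binding energy per nucleon, so it is the more tightly bound nucleus.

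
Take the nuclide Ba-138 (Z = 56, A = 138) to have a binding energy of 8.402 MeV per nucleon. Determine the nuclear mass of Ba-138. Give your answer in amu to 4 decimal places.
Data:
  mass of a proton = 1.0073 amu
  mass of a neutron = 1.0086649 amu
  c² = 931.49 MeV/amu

137.8746 amu

Total binding energy = 138 × 8.402 = 1159.476 MeV
Mass defect = 1159.476 MeV / (931.49 MeV/amu) = 1.244754 amu
Constituent mass = 56(1.0073) + 82(1.0086649) = 139.1193218 amu
Nuclear mass = 139.1193218 − 1.244754 = 137.8745678 amu ≈ 137.8746 amu (to 4 decimal places)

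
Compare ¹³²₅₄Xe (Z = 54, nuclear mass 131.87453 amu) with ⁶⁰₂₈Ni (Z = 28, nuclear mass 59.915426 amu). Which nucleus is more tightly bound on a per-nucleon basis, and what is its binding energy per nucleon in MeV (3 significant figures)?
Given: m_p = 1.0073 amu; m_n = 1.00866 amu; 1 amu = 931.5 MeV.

¹³²₅₄Xe: Σm = 54(1.0073) + 78(1.00866) = 133.06968 amu; Δm = 1.19515 amu; E_B = 1113.3 MeV; E_B/A = 8.434 MeV
⁶⁰₂₈Ni: Σm = 28(1.0073) + 32(1.00866) = 60.48152 amu; Δm = 0.566094 amu; E_B = 527.32 MeV; E_B/A = 8.789 MeV
⁶⁰₂₈Ni has the higher binding energy per nucleon, so it is the more tightly bound nucleus.

⁶⁰₂₈Ni; 8.79 MeV/nucleon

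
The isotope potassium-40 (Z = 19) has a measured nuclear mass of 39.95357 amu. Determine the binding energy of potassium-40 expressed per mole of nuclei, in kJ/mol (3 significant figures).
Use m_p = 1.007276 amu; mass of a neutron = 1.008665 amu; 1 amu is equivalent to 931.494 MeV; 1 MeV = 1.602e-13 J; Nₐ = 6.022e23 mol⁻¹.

Σm = 19·m_p + 21·m_n = 19.138244 + 21.181965 = 40.320209 amu
The mass defect is 40.320209 − 39.95357 = 0.366639 amu.
E_B = 0.366639 × 931.494 = 341.522 MeV
Per nucleus in joules: 341.522 MeV × 1.602e-13 J/MeV = 5.4712e-11 J
Per mole: 5.4712e-11 J × 6.022e23 mol⁻¹ = 3.2948e+13 J/mol

3.29e+10 kJ/mol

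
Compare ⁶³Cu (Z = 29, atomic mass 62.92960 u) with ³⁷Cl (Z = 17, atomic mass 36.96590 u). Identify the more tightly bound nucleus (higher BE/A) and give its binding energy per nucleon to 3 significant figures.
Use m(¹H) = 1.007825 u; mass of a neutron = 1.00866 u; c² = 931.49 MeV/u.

⁶³Cu: Σm = 29(1.007825) + 34(1.00866) = 63.521365 u; Δm = 0.591765 u; E_B = 551.22 MeV; E_B/A = 8.750 MeV
³⁷Cl: Σm = 17(1.007825) + 20(1.00866) = 37.306225 u; Δm = 0.340325 u; E_B = 317.01 MeV; E_B/A = 8.568 MeV
⁶³Cu has the higher binding energy per nucleon, so it is the more tightly bound nucleus.

⁶³Cu; 8.75 MeV/nucleon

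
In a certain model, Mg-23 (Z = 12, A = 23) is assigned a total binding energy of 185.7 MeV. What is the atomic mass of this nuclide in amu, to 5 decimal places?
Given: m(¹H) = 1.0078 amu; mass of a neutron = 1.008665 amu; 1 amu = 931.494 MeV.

22.98956 amu

Mass defect = 185.7 MeV / (931.494 MeV/amu) = 0.1993572 amu
Constituent mass = 12(1.0078) + 11(1.008665) = 23.188915 amu
Atomic mass = 23.188915 − 0.1993572 = 22.9895578 amu ≈ 22.98956 amu (to 5 decimal places)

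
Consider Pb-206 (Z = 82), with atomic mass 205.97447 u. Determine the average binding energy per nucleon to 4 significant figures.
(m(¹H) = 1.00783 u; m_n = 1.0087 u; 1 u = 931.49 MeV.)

Z = 82, so N = A − Z = 206 − 82 = 124.
Σm = 82·m(¹H) + 124·m_n = 82.64206 + 125.0788 = 207.72086 u
Mass defect Δm = 207.72086 − 205.97447 = 1.74639 u
Converting to energy: 1.74639 u × 931.49 MeV/u = 1626.74 MeV
Per nucleon: 1626.74 / 206 = 7.897 MeV

7.897 MeV/nucleon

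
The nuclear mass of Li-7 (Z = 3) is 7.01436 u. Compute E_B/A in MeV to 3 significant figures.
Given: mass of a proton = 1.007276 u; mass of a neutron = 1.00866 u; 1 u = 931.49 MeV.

The nucleus contains 3 protons and 7 − 3 = 4 neutrons.
Mass of separated nucleons = 3(1.007276) + 4(1.00866) = 3.021828 + 4.03464 = 7.056468 u
Mass defect Δm = 7.056468 − 7.01436 = 0.042108 u
Converting to energy: 0.042108 u × 931.49 MeV/u = 39.2232 MeV
BE/A = 39.2232 MeV / 7 = 5.603 MeV/nucleon

5.60 MeV/nucleon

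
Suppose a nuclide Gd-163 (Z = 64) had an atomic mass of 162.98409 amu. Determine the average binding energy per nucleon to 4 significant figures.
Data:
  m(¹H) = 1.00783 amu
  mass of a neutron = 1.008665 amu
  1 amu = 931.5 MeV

7.857 MeV/nucleon

Σm = 64·m(¹H) + 99·m_n = 64.50112 + 99.857835 = 164.358955 amu
Mass defect Δm = 164.358955 − 162.98409 = 1.374865 amu
Binding energy = Δm·c² = 1.374865 × 931.5 MeV/amu = 1280.69 MeV
Dividing by A = 163 gives 7.857 MeV per nucleon.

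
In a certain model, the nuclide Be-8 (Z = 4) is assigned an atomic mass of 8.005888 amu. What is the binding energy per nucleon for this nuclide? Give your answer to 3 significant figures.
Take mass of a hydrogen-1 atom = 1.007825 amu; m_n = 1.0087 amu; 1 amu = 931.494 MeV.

The nucleus contains 4 protons and 8 − 4 = 4 neutrons.
Σm = 4·m(¹H) + 4·m_n = 4.031300 + 4.0348 = 8.066100 amu
Mass defect Δm = 8.066100 − 8.005888 = 0.060212 amu
Binding energy = Δm·c² = 0.060212 × 931.494 MeV/amu = 56.0871 MeV
Dividing by A = 8 gives 7.011 MeV per nucleon.

7.01 MeV/nucleon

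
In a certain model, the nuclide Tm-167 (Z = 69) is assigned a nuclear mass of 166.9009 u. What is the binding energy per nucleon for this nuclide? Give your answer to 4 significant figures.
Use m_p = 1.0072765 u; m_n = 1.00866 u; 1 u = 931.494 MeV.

Mass of separated nucleons = 69(1.0072765) + 98(1.00866) = 69.5020785 + 98.84868 = 168.3507585 u
Δm = 168.3507585 − 166.9009 = 1.4498585 u
Converting to energy: 1.4498585 u × 931.494 MeV/u = 1350.53 MeV
BE/A = 1350.53 MeV / 167 = 8.087 MeV/nucleon

8.087 MeV/nucleon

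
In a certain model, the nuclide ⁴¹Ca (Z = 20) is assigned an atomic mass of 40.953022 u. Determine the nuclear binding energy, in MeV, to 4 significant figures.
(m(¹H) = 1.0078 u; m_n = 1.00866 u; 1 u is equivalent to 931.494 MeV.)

358.5 MeV

Mass of separated nucleons = 20(1.0078) + 21(1.00866) = 20.1560 + 21.18186 = 41.33786 u
Mass defect Δm = 41.33786 − 40.953022 = 0.384838 u
Binding energy = Δm·c² = 0.384838 × 931.494 MeV/u = 358.474 MeV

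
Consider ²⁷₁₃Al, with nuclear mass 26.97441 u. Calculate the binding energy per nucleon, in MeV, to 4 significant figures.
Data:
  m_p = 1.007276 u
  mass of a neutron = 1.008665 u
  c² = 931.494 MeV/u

Σm = 13·m_p + 14·m_n = 13.094588 + 14.121310 = 27.215898 u
The mass defect is 27.215898 − 26.97441 = 0.241488 u.
Converting to energy: 0.241488 u × 931.494 MeV/u = 224.945 MeV
Per nucleon: 224.945 / 27 = 8.331 MeV

8.331 MeV/nucleon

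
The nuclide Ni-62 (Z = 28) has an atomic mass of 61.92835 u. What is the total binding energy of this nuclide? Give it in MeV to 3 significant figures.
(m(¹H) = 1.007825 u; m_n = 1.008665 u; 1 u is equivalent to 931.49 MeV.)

545 MeV

With 28 protons and 34 neutrons (A = 62):
Total constituent mass: 28 × 1.007825 + 34 × 1.008665 = 62.513710 u
The mass defect is 62.513710 − 61.92835 = 0.585360 u.
Converting to energy: 0.585360 u × 931.49 MeV/u = 545.257 MeV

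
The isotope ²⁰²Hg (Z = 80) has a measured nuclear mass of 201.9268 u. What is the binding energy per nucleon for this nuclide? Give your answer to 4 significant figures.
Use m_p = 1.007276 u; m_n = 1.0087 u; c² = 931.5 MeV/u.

The nucleus contains 80 protons and 202 − 80 = 122 neutrons.
Mass of separated nucleons = 80(1.007276) + 122(1.0087) = 80.582080 + 123.0614 = 203.643480 u
Δm = 203.643480 − 201.9268 = 1.716680 u
Binding energy = Δm·c² = 1.716680 × 931.5 MeV/u = 1599.09 MeV
Dividing by A = 202 gives 7.916 MeV per nucleon.

7.916 MeV/nucleon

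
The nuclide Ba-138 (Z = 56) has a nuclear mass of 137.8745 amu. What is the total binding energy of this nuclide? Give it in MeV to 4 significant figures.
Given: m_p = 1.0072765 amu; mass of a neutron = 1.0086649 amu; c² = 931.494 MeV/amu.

With 56 protons and 82 neutrons (A = 138):
Σm = 56·m_p + 82·m_n = 56.4074840 + 82.7105218 = 139.1180058 amu
Δm = 139.1180058 − 137.8745 = 1.2435058 amu
E_B = 1.2435058 × 931.494 = 1158.32 MeV

1158 MeV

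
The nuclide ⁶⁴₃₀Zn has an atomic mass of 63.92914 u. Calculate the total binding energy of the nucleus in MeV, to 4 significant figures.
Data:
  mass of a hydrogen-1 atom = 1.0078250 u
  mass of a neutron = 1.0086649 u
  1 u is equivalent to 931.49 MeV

559.1 MeV

Mass of separated nucleons = 30(1.0078250) + 34(1.0086649) = 30.2347500 + 34.2946066 = 64.5293566 u
Δm = 64.5293566 − 63.92914 = 0.6002166 u
Converting to energy: 0.6002166 u × 931.49 MeV/u = 559.096 MeV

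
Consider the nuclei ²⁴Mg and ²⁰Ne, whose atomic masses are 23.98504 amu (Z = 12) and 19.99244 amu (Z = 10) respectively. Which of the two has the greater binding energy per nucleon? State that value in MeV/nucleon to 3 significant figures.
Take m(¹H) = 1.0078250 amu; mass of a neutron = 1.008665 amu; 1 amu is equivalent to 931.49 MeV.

²⁴Mg: Σm = 12(1.0078250) + 12(1.008665) = 24.1978800 amu; Δm = 0.2128400 amu; E_B = 198.26 MeV; E_B/A = 8.261 MeV
²⁰Ne: Σm = 10(1.0078250) + 10(1.008665) = 20.1649000 amu; Δm = 0.1724600 amu; E_B = 160.64 MeV; E_B/A = 8.032 MeV
²⁴Mg has the higher binding energy per nucleon, so it is the more tightly bound nucleus.

²⁴Mg; 8.26 MeV/nucleon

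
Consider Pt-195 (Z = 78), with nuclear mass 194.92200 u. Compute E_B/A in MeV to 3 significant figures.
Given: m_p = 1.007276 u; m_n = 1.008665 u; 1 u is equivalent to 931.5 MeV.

The nucleus contains 78 protons and 195 − 78 = 117 neutrons.
Mass of separated nucleons = 78(1.007276) + 117(1.008665) = 78.567528 + 118.013805 = 196.581333 u
Δm = 196.581333 − 194.92200 = 1.659333 u
E_B = 1.659333 × 931.5 = 1545.67 MeV
Dividing by A = 195 gives 7.927 MeV per nucleon.

7.93 MeV/nucleon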